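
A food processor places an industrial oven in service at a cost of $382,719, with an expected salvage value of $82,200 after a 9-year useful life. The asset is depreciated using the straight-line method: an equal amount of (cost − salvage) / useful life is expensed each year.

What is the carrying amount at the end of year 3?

$282,546

Depreciable base = $382,719 − $82,200 = $300,519.
Annual expense = $300,519 / 9 = $33,391.
End of year 1: book value $349,328.
End of year 2: book value $315,937.
End of year 3: book value $282,546.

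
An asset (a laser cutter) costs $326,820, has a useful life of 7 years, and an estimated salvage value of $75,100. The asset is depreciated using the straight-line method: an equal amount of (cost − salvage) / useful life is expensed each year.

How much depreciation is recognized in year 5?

Depreciable base = $326,820 − $75,100 = $251,720.
Annual expense = $251,720 / 7 = $35,960.

$35,960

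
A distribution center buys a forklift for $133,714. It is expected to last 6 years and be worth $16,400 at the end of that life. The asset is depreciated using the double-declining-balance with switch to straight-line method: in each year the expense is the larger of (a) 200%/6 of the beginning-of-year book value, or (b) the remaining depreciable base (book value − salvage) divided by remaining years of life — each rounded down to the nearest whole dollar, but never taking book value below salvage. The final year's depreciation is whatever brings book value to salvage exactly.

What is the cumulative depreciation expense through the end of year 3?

Depreciable base = $133,714 − $16,400 = $117,314.
Year 1: DB = ⌊$133,714 × 200%/6⌋ = $44,571; SL = ⌊$117,314/6⌋ = $19,552 → take DB $44,571. Book value $89,143.
Year 2: DB = ⌊$89,143 × 200%/6⌋ = $29,714; SL = ⌊$72,743/5⌋ = $14,548 → take DB $29,714. Book value $59,429.
Year 3: DB = ⌊$59,429 × 200%/6⌋ = $19,809; SL = ⌊$43,029/4⌋ = $10,757 → take DB $19,809. Book value $39,620.
Accumulated through year 3 = $133,714 − $39,620 = $94,094.

$94,094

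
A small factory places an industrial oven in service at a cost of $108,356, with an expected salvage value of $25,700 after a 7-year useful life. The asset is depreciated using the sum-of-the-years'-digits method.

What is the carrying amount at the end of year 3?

$55,220

Depreciable base = $108,356 − $25,700 = $82,656.
Sum of the years' digits = 7+6+5+4+3+2+1 = 28.
Year 1: $82,656 × 7/28 = $20,664. Book value $87,692.
Year 2: $82,656 × 6/28 = $17,712. Book value $69,980.
Year 3: $82,656 × 5/28 = $14,760. Book value $55,220.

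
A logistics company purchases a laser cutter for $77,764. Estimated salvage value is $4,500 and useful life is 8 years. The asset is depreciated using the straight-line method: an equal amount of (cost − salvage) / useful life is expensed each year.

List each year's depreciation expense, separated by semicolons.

$9,158; $9,158; $9,158; $9,158; $9,158; $9,158; $9,158; $9,158

Depreciable base = $77,764 − $4,500 = $73,264.
Annual expense = $73,264 / 8 = $9,158.
End of year 1: book value $68,606.
End of year 2: book value $59,448.
End of year 3: book value $50,290.
End of year 4: book value $41,132.
End of year 5: book value $31,974.
End of year 6: book value $22,816.
End of year 7: book value $13,658.
End of year 8: book value $4,500.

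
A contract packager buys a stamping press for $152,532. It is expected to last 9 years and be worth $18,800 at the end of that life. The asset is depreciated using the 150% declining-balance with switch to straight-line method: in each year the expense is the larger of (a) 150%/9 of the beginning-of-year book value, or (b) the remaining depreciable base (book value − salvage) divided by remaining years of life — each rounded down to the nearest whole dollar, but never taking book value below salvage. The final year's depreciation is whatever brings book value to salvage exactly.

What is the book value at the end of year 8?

Depreciable base = $152,532 − $18,800 = $133,732.
Year 1: DB = ⌊$152,532 × 150%/9⌋ = $25,422; SL = ⌊$133,732/9⌋ = $14,859 → take DB $25,422. Book value $127,110.
Year 2: DB = ⌊$127,110 × 150%/9⌋ = $21,185; SL = ⌊$108,310/8⌋ = $13,538 → take DB $21,185. Book value $105,925.
Year 3: DB = ⌊$105,925 × 150%/9⌋ = $17,654; SL = ⌊$87,125/7⌋ = $12,446 → take DB $17,654. Book value $88,271.
Year 4: DB = ⌊$88,271 × 150%/9⌋ = $14,711; SL = ⌊$69,471/6⌋ = $11,578 → take DB $14,711. Book value $73,560.
Year 5: DB = ⌊$73,560 × 150%/9⌋ = $12,260; SL = ⌊$54,760/5⌋ = $10,952 → take DB $12,260. Book value $61,300.
Year 6: DB = ⌊$61,300 × 150%/9⌋ = $10,216; SL = ⌊$42,500/4⌋ = $10,625 → take SL $10,625. Book value $50,675.
Year 7: DB = ⌊$50,675 × 150%/9⌋ = $8,445; SL = ⌊$31,875/3⌋ = $10,625 → take SL $10,625. Book value $40,050.
Year 8: DB = ⌊$40,050 × 150%/9⌋ = $6,675; SL = ⌊$21,250/2⌋ = $10,625 → take SL $10,625. Book value $29,425.

$29,425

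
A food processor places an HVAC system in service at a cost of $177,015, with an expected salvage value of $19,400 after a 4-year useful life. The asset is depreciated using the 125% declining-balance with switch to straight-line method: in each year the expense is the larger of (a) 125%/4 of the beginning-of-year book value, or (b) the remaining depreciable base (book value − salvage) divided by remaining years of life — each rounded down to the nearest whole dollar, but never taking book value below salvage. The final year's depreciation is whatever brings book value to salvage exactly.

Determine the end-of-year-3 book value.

$51,534

Depreciable base = $177,015 − $19,400 = $157,615.
Year 1: DB = ⌊$177,015 × 125%/4⌋ = $55,317; SL = ⌊$157,615/4⌋ = $39,403 → take DB $55,317. Book value $121,698.
Year 2: DB = ⌊$121,698 × 125%/4⌋ = $38,030; SL = ⌊$102,298/3⌋ = $34,099 → take DB $38,030. Book value $83,668.
Year 3: DB = ⌊$83,668 × 125%/4⌋ = $26,146; SL = ⌊$64,268/2⌋ = $32,134 → take SL $32,134. Book value $51,534.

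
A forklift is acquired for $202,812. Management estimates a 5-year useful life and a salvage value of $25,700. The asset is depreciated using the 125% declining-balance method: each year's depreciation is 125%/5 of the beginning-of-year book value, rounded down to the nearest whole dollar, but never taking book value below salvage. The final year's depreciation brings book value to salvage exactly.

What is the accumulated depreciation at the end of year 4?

Depreciable base = $202,812 − $25,700 = $177,112.
Year 1: ⌊$202,812 × 125%/5⌋ = $50,703. Book value $152,109.
Year 2: ⌊$152,109 × 125%/5⌋ = $38,027. Book value $114,082.
Year 3: ⌊$114,082 × 125%/5⌋ = $28,520. Book value $85,562.
Year 4: ⌊$85,562 × 125%/5⌋ = $21,390. Book value $64,172.
Accumulated through year 4 = $202,812 − $64,172 = $138,640.

$138,640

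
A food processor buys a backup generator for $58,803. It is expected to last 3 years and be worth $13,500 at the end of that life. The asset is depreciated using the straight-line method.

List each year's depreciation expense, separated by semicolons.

$15,101; $15,101; $15,101

Depreciable base = $58,803 − $13,500 = $45,303.
Annual expense = $45,303 / 3 = $15,101.
End of year 1: book value $43,702.
End of year 2: book value $28,601.
End of year 3: book value $13,500.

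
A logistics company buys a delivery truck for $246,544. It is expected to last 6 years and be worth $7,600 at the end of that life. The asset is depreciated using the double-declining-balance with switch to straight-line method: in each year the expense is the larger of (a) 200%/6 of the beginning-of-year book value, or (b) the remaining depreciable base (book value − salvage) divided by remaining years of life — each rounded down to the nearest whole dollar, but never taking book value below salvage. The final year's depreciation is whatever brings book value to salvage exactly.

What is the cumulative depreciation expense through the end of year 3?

Depreciable base = $246,544 − $7,600 = $238,944.
Year 1: DB = ⌊$246,544 × 200%/6⌋ = $82,181; SL = ⌊$238,944/6⌋ = $39,824 → take DB $82,181. Book value $164,363.
Year 2: DB = ⌊$164,363 × 200%/6⌋ = $54,787; SL = ⌊$156,763/5⌋ = $31,352 → take DB $54,787. Book value $109,576.
Year 3: DB = ⌊$109,576 × 200%/6⌋ = $36,525; SL = ⌊$101,976/4⌋ = $25,494 → take DB $36,525. Book value $73,051.
Accumulated through year 3 = $246,544 − $73,051 = $173,493.

$173,493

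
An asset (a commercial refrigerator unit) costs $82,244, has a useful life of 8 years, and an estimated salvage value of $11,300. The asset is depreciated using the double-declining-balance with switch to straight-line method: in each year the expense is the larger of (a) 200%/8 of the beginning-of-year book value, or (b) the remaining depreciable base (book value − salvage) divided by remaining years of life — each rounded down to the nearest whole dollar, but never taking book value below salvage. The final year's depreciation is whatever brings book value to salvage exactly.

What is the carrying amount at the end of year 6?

Depreciable base = $82,244 − $11,300 = $70,944.
Year 1: DB = ⌊$82,244 × 200%/8⌋ = $20,561; SL = ⌊$70,944/8⌋ = $8,868 → take DB $20,561. Book value $61,683.
Year 2: DB = ⌊$61,683 × 200%/8⌋ = $15,420; SL = ⌊$50,383/7⌋ = $7,197 → take DB $15,420. Book value $46,263.
Year 3: DB = ⌊$46,263 × 200%/8⌋ = $11,565; SL = ⌊$34,963/6⌋ = $5,827 → take DB $11,565. Book value $34,698.
Year 4: DB = ⌊$34,698 × 200%/8⌋ = $8,674; SL = ⌊$23,398/5⌋ = $4,679 → take DB $8,674. Book value $26,024.
Year 5: DB = ⌊$26,024 × 200%/8⌋ = $6,506; SL = ⌊$14,724/4⌋ = $3,681 → take DB $6,506. Book value $19,518.
Year 6: DB = ⌊$19,518 × 200%/8⌋ = $4,879; SL = ⌊$8,218/3⌋ = $2,739 → take DB $4,879. Book value $14,639.

$14,639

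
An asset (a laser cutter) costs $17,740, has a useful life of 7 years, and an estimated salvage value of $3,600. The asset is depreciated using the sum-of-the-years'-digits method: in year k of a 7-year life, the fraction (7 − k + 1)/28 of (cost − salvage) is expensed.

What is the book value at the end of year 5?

$5,115

Depreciable base = $17,740 − $3,600 = $14,140.
Sum of the years' digits = 7+6+5+4+3+2+1 = 28.
Year 1: $14,140 × 7/28 = $3,535. Book value $14,205.
Year 2: $14,140 × 6/28 = $3,030. Book value $11,175.
Year 3: $14,140 × 5/28 = $2,525. Book value $8,650.
Year 4: $14,140 × 4/28 = $2,020. Book value $6,630.
Year 5: $14,140 × 3/28 = $1,515. Book value $5,115.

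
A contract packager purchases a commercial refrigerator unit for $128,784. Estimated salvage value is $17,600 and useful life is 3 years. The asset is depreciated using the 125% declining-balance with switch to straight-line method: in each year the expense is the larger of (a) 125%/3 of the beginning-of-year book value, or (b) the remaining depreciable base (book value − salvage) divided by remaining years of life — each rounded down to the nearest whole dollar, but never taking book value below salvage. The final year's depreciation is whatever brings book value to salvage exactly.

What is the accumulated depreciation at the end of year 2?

Depreciable base = $128,784 − $17,600 = $111,184.
Year 1: DB = ⌊$128,784 × 125%/3⌋ = $53,660; SL = ⌊$111,184/3⌋ = $37,061 → take DB $53,660. Book value $75,124.
Year 2: DB = ⌊$75,124 × 125%/3⌋ = $31,301; SL = ⌊$57,524/2⌋ = $28,762 → take DB $31,301. Book value $43,823.
Accumulated through year 2 = $128,784 − $43,823 = $84,961.

$84,961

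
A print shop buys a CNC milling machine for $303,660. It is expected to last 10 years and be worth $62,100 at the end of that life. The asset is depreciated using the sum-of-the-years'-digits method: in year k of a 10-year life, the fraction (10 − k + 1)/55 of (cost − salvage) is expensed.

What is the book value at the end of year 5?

$127,980

Depreciable base = $303,660 − $62,100 = $241,560.
Sum of the years' digits = 10+9+8+7+6+5+4+3+2+1 = 55.
Year 1: $241,560 × 10/55 = $43,920. Book value $259,740.
Year 2: $241,560 × 9/55 = $39,528. Book value $220,212.
Year 3: $241,560 × 8/55 = $35,136. Book value $185,076.
Year 4: $241,560 × 7/55 = $30,744. Book value $154,332.
Year 5: $241,560 × 6/55 = $26,352. Book value $127,980.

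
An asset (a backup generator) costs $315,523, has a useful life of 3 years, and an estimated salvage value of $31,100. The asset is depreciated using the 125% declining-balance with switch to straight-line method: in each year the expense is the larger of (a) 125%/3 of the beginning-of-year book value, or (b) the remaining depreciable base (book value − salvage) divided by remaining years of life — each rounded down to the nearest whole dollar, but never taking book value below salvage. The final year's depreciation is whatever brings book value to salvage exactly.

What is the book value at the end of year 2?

$107,366

Depreciable base = $315,523 − $31,100 = $284,423.
Year 1: DB = ⌊$315,523 × 125%/3⌋ = $131,467; SL = ⌊$284,423/3⌋ = $94,807 → take DB $131,467. Book value $184,056.
Year 2: DB = ⌊$184,056 × 125%/3⌋ = $76,690; SL = ⌊$152,956/2⌋ = $76,478 → take DB $76,690. Book value $107,366.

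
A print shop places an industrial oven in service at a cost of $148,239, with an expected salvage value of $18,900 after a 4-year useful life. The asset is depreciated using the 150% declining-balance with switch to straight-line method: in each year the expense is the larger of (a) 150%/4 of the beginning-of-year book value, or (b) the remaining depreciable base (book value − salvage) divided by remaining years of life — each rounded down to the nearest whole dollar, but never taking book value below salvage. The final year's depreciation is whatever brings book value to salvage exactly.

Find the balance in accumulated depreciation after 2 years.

Depreciable base = $148,239 − $18,900 = $129,339.
Year 1: DB = ⌊$148,239 × 150%/4⌋ = $55,589; SL = ⌊$129,339/4⌋ = $32,334 → take DB $55,589. Book value $92,650.
Year 2: DB = ⌊$92,650 × 150%/4⌋ = $34,743; SL = ⌊$73,750/3⌋ = $24,583 → take DB $34,743. Book value $57,907.
Accumulated through year 2 = $148,239 − $57,907 = $90,332.

$90,332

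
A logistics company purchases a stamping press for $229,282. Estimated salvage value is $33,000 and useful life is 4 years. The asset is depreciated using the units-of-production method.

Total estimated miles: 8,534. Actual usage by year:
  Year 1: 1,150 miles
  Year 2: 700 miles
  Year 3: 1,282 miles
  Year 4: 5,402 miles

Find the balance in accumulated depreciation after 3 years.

$72,036

Depreciable base = $229,282 − $33,000 = $196,282.
Rate = $196,282 / 8,534 miles = $23 per mile.
Year 1: 1,150 × $23 = $26,450. Book value $202,832.
Year 2: 700 × $23 = $16,100. Book value $186,732.
Year 3: 1,282 × $23 = $29,486. Book value $157,246.
Accumulated through year 3 = $229,282 − $157,246 = $72,036.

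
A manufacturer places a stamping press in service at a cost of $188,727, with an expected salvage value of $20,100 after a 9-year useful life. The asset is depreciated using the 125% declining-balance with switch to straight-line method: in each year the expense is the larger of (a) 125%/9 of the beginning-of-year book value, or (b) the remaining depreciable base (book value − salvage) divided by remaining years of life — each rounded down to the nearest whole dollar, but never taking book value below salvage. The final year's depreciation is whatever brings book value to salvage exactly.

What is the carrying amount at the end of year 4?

Depreciable base = $188,727 − $20,100 = $168,627.
Year 1: DB = ⌊$188,727 × 125%/9⌋ = $26,212; SL = ⌊$168,627/9⌋ = $18,736 → take DB $26,212. Book value $162,515.
Year 2: DB = ⌊$162,515 × 125%/9⌋ = $22,571; SL = ⌊$142,415/8⌋ = $17,801 → take DB $22,571. Book value $139,944.
Year 3: DB = ⌊$139,944 × 125%/9⌋ = $19,436; SL = ⌊$119,844/7⌋ = $17,120 → take DB $19,436. Book value $120,508.
Year 4: DB = ⌊$120,508 × 125%/9⌋ = $16,737; SL = ⌊$100,408/6⌋ = $16,734 → take DB $16,737. Book value $103,771.

$103,771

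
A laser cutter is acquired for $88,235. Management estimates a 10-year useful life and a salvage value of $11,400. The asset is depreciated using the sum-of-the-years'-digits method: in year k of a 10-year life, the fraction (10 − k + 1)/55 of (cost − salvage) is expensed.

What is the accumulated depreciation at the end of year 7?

Depreciable base = $88,235 − $11,400 = $76,835.
Sum of the years' digits = 10+9+8+7+6+5+4+3+2+1 = 55.
Year 1: $76,835 × 10/55 = $13,970. Book value $74,265.
Year 2: $76,835 × 9/55 = $12,573. Book value $61,692.
Year 3: $76,835 × 8/55 = $11,176. Book value $50,516.
Year 4: $76,835 × 7/55 = $9,779. Book value $40,737.
Year 5: $76,835 × 6/55 = $8,382. Book value $32,355.
Year 6: $76,835 × 5/55 = $6,985. Book value $25,370.
Year 7: $76,835 × 4/55 = $5,588. Book value $19,782.
Accumulated through year 7 = $88,235 − $19,782 = $68,453.

$68,453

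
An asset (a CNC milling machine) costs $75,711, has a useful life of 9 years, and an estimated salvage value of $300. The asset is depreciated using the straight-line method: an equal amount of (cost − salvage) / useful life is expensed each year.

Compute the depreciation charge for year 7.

$8,379

Depreciable base = $75,711 − $300 = $75,411.
Annual expense = $75,411 / 9 = $8,379.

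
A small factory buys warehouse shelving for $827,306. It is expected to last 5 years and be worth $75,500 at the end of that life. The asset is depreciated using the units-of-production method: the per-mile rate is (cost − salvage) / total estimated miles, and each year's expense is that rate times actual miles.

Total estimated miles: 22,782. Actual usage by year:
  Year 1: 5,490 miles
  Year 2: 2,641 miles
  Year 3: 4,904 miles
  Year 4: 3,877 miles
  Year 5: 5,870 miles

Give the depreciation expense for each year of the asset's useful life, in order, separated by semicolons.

$181,170; $87,153; $161,832; $127,941; $193,710

Depreciable base = $827,306 − $75,500 = $751,806.
Rate = $751,806 / 22,782 miles = $33 per mile.
Year 1: 5,490 × $33 = $181,170. Book value $646,136.
Year 2: 2,641 × $33 = $87,153. Book value $558,983.
Year 3: 4,904 × $33 = $161,832. Book value $397,151.
Year 4: 3,877 × $33 = $127,941. Book value $269,210.
Year 5: 5,870 × $33 = $193,710. Book value $75,500.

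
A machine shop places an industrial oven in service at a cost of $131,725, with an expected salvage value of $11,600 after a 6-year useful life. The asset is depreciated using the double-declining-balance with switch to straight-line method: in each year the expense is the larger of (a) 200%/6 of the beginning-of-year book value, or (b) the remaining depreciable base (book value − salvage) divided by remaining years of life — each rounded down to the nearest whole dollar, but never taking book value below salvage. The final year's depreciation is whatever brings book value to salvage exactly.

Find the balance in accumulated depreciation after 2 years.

Depreciable base = $131,725 − $11,600 = $120,125.
Year 1: DB = ⌊$131,725 × 200%/6⌋ = $43,908; SL = ⌊$120,125/6⌋ = $20,020 → take DB $43,908. Book value $87,817.
Year 2: DB = ⌊$87,817 × 200%/6⌋ = $29,272; SL = ⌊$76,217/5⌋ = $15,243 → take DB $29,272. Book value $58,545.
Accumulated through year 2 = $131,725 − $58,545 = $73,180.

$73,180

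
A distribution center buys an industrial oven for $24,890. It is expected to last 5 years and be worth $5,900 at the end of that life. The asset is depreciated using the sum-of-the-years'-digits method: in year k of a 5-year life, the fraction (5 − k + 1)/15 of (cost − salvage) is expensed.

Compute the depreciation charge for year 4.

Depreciable base = $24,890 − $5,900 = $18,990.
Sum of the years' digits = 5+4+3+2+1 = 15.
Year 1: $18,990 × 5/15 = $6,330. Book value $18,560.
Year 2: $18,990 × 4/15 = $5,064. Book value $13,496.
Year 3: $18,990 × 3/15 = $3,798. Book value $9,698.
Year 4: $18,990 × 2/15 = $2,532. Book value $7,166.

$2,532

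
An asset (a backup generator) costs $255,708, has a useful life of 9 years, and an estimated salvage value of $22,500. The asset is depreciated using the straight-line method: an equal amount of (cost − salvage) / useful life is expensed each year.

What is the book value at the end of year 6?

Depreciable base = $255,708 − $22,500 = $233,208.
Annual expense = $233,208 / 9 = $25,912.
End of year 1: book value $229,796.
End of year 2: book value $203,884.
End of year 3: book value $177,972.
End of year 4: book value $152,060.
End of year 5: book value $126,148.
End of year 6: book value $100,236.

$100,236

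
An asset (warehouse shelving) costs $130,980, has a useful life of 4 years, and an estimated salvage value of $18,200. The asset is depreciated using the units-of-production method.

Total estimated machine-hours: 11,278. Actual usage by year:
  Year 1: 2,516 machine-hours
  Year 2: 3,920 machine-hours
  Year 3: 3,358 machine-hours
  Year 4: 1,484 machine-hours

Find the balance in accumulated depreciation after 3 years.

Depreciable base = $130,980 − $18,200 = $112,780.
Rate = $112,780 / 11,278 machine-hours = $10 per machine-hour.
Year 1: 2,516 × $10 = $25,160. Book value $105,820.
Year 2: 3,920 × $10 = $39,200. Book value $66,620.
Year 3: 3,358 × $10 = $33,580. Book value $33,040.
Accumulated through year 3 = $130,980 − $33,040 = $97,940.

$97,940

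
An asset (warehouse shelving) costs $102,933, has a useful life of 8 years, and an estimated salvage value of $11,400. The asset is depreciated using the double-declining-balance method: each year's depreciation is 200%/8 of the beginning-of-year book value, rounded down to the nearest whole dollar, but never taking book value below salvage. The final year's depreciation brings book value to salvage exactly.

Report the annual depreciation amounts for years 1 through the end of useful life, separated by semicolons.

$25,733; $19,300; $14,475; $10,856; $8,142; $6,106; $4,580; $2,341

Depreciable base = $102,933 − $11,400 = $91,533.
Year 1: ⌊$102,933 × 200%/8⌋ = $25,733. Book value $77,200.
Year 2: ⌊$77,200 × 200%/8⌋ = $19,300. Book value $57,900.
Year 3: ⌊$57,900 × 200%/8⌋ = $14,475. Book value $43,425.
Year 4: ⌊$43,425 × 200%/8⌋ = $10,856. Book value $32,569.
Year 5: ⌊$32,569 × 200%/8⌋ = $8,142. Book value $24,427.
Year 6: ⌊$24,427 × 200%/8⌋ = $6,106. Book value $18,321.
Year 7: ⌊$18,321 × 200%/8⌋ = $4,580. Book value $13,741.
Year 8 (final): $13,741 − $11,400 = $2,341. Book value $11,400.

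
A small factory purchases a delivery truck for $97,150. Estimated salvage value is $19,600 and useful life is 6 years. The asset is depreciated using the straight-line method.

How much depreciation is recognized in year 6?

$12,925

Depreciable base = $97,150 − $19,600 = $77,550.
Annual expense = $77,550 / 6 = $12,925.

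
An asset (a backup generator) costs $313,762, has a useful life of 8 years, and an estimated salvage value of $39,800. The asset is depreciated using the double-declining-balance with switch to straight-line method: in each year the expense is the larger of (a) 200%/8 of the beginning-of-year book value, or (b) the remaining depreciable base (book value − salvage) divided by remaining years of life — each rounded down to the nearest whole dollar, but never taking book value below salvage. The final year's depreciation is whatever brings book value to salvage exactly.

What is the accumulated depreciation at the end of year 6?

$257,918

Depreciable base = $313,762 − $39,800 = $273,962.
Year 1: DB = ⌊$313,762 × 200%/8⌋ = $78,440; SL = ⌊$273,962/8⌋ = $34,245 → take DB $78,440. Book value $235,322.
Year 2: DB = ⌊$235,322 × 200%/8⌋ = $58,830; SL = ⌊$195,522/7⌋ = $27,931 → take DB $58,830. Book value $176,492.
Year 3: DB = ⌊$176,492 × 200%/8⌋ = $44,123; SL = ⌊$136,692/6⌋ = $22,782 → take DB $44,123. Book value $132,369.
Year 4: DB = ⌊$132,369 × 200%/8⌋ = $33,092; SL = ⌊$92,569/5⌋ = $18,513 → take DB $33,092. Book value $99,277.
Year 5: DB = ⌊$99,277 × 200%/8⌋ = $24,819; SL = ⌊$59,477/4⌋ = $14,869 → take DB $24,819. Book value $74,458.
Year 6: DB = ⌊$74,458 × 200%/8⌋ = $18,614; SL = ⌊$34,658/3⌋ = $11,552 → take DB $18,614. Book value $55,844.
Accumulated through year 6 = $313,762 − $55,844 = $257,918.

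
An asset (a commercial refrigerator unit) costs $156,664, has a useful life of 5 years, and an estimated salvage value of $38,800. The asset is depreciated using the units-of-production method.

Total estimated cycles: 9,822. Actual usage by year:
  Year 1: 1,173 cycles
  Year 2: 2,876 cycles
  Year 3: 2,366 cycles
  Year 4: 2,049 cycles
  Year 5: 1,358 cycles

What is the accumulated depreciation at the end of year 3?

Depreciable base = $156,664 − $38,800 = $117,864.
Rate = $117,864 / 9,822 cycles = $12 per cycle.
Year 1: 1,173 × $12 = $14,076. Book value $142,588.
Year 2: 2,876 × $12 = $34,512. Book value $108,076.
Year 3: 2,366 × $12 = $28,392. Book value $79,684.
Accumulated through year 3 = $156,664 − $79,684 = $76,980.

$76,980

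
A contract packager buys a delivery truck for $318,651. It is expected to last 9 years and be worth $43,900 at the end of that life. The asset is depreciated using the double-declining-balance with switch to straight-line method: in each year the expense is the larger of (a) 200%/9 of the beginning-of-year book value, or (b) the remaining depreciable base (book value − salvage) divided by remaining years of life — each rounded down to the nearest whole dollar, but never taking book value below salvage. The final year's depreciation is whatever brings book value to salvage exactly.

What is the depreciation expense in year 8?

Depreciable base = $318,651 − $43,900 = $274,751.
Year 1: DB = ⌊$318,651 × 200%/9⌋ = $70,811; SL = ⌊$274,751/9⌋ = $30,527 → take DB $70,811. Book value $247,840.
Year 2: DB = ⌊$247,840 × 200%/9⌋ = $55,075; SL = ⌊$203,940/8⌋ = $25,492 → take DB $55,075. Book value $192,765.
Year 3: DB = ⌊$192,765 × 200%/9⌋ = $42,836; SL = ⌊$148,865/7⌋ = $21,266 → take DB $42,836. Book value $149,929.
Year 4: DB = ⌊$149,929 × 200%/9⌋ = $33,317; SL = ⌊$106,029/6⌋ = $17,671 → take DB $33,317. Book value $116,612.
Year 5: DB = ⌊$116,612 × 200%/9⌋ = $25,913; SL = ⌊$72,712/5⌋ = $14,542 → take DB $25,913. Book value $90,699.
Year 6: DB = ⌊$90,699 × 200%/9⌋ = $20,155; SL = ⌊$46,799/4⌋ = $11,699 → take DB $20,155. Book value $70,544.
Year 7: DB = ⌊$70,544 × 200%/9⌋ = $15,676; SL = ⌊$26,644/3⌋ = $8,881 → take DB $15,676. Book value $54,868.
Year 8: DB = ⌊$54,868 × 200%/9⌋ = $12,192; SL = ⌊$10,968/2⌋ = $5,484 → take DB $12,192, capped at $10,968. Book value $43,900.

$10,968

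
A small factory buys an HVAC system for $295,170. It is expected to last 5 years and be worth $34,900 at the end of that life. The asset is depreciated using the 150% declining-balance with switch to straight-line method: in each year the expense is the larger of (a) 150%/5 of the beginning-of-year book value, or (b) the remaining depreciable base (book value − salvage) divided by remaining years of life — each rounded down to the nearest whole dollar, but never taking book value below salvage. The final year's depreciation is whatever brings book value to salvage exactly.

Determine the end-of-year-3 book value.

$101,244

Depreciable base = $295,170 − $34,900 = $260,270.
Year 1: DB = ⌊$295,170 × 150%/5⌋ = $88,551; SL = ⌊$260,270/5⌋ = $52,054 → take DB $88,551. Book value $206,619.
Year 2: DB = ⌊$206,619 × 150%/5⌋ = $61,985; SL = ⌊$171,719/4⌋ = $42,929 → take DB $61,985. Book value $144,634.
Year 3: DB = ⌊$144,634 × 150%/5⌋ = $43,390; SL = ⌊$109,734/3⌋ = $36,578 → take DB $43,390. Book value $101,244.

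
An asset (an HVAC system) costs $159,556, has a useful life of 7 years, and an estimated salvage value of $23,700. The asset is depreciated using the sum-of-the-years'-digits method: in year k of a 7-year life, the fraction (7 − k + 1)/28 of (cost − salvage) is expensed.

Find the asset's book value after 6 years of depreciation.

$28,552

Depreciable base = $159,556 − $23,700 = $135,856.
Sum of the years' digits = 7+6+5+4+3+2+1 = 28.
Year 1: $135,856 × 7/28 = $33,964. Book value $125,592.
Year 2: $135,856 × 6/28 = $29,112. Book value $96,480.
Year 3: $135,856 × 5/28 = $24,260. Book value $72,220.
Year 4: $135,856 × 4/28 = $19,408. Book value $52,812.
Year 5: $135,856 × 3/28 = $14,556. Book value $38,256.
Year 6: $135,856 × 2/28 = $9,704. Book value $28,552.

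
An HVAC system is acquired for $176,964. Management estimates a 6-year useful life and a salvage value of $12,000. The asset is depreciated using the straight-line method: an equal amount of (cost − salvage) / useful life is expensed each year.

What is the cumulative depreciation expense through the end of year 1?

$27,494

Depreciable base = $176,964 − $12,000 = $164,964.
Annual expense = $164,964 / 6 = $27,494.
End of year 1: book value $149,470.
Accumulated through year 1 = $176,964 − $149,470 = $27,494.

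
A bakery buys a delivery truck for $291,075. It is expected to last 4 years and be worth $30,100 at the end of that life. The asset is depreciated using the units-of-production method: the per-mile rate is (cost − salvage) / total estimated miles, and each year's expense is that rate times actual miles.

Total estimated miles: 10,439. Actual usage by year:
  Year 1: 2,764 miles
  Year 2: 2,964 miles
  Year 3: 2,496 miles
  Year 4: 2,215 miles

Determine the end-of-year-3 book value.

Depreciable base = $291,075 − $30,100 = $260,975.
Rate = $260,975 / 10,439 miles = $25 per mile.
Year 1: 2,764 × $25 = $69,100. Book value $221,975.
Year 2: 2,964 × $25 = $74,100. Book value $147,875.
Year 3: 2,496 × $25 = $62,400. Book value $85,475.

$85,475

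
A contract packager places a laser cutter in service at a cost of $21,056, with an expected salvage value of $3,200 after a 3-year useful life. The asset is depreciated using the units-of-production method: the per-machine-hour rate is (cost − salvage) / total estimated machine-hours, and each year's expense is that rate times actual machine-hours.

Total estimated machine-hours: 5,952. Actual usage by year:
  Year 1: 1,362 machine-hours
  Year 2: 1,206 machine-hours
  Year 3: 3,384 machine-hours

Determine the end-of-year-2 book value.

$13,352

Depreciable base = $21,056 − $3,200 = $17,856.
Rate = $17,856 / 5,952 machine-hours = $3 per machine-hour.
Year 1: 1,362 × $3 = $4,086. Book value $16,970.
Year 2: 1,206 × $3 = $3,618. Book value $13,352.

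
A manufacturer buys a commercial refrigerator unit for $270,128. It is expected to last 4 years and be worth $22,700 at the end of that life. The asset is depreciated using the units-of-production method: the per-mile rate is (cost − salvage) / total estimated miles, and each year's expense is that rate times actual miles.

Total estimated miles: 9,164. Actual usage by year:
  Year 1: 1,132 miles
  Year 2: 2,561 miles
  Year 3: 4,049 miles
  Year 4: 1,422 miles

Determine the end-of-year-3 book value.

$61,094

Depreciable base = $270,128 − $22,700 = $247,428.
Rate = $247,428 / 9,164 miles = $27 per mile.
Year 1: 1,132 × $27 = $30,564. Book value $239,564.
Year 2: 2,561 × $27 = $69,147. Book value $170,417.
Year 3: 4,049 × $27 = $109,323. Book value $61,094.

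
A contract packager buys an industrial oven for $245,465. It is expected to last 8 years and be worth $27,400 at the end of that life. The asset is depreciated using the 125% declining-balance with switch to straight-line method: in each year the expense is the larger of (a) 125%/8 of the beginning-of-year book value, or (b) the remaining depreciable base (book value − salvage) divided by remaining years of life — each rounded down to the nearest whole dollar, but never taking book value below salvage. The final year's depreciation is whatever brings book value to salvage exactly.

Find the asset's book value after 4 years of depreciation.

$123,438

Depreciable base = $245,465 − $27,400 = $218,065.
Year 1: DB = ⌊$245,465 × 125%/8⌋ = $38,353; SL = ⌊$218,065/8⌋ = $27,258 → take DB $38,353. Book value $207,112.
Year 2: DB = ⌊$207,112 × 125%/8⌋ = $32,361; SL = ⌊$179,712/7⌋ = $25,673 → take DB $32,361. Book value $174,751.
Year 3: DB = ⌊$174,751 × 125%/8⌋ = $27,304; SL = ⌊$147,351/6⌋ = $24,558 → take DB $27,304. Book value $147,447.
Year 4: DB = ⌊$147,447 × 125%/8⌋ = $23,038; SL = ⌊$120,047/5⌋ = $24,009 → take SL $24,009. Book value $123,438.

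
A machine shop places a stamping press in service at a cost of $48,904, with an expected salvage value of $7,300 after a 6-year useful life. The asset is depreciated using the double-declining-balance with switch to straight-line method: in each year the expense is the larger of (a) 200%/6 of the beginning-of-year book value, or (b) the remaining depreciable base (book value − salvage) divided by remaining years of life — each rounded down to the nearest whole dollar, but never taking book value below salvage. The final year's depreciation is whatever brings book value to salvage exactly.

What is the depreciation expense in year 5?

Depreciable base = $48,904 − $7,300 = $41,604.
Year 1: DB = ⌊$48,904 × 200%/6⌋ = $16,301; SL = ⌊$41,604/6⌋ = $6,934 → take DB $16,301. Book value $32,603.
Year 2: DB = ⌊$32,603 × 200%/6⌋ = $10,867; SL = ⌊$25,303/5⌋ = $5,060 → take DB $10,867. Book value $21,736.
Year 3: DB = ⌊$21,736 × 200%/6⌋ = $7,245; SL = ⌊$14,436/4⌋ = $3,609 → take DB $7,245. Book value $14,491.
Year 4: DB = ⌊$14,491 × 200%/6⌋ = $4,830; SL = ⌊$7,191/3⌋ = $2,397 → take DB $4,830. Book value $9,661.
Year 5: DB = ⌊$9,661 × 200%/6⌋ = $3,220; SL = ⌊$2,361/2⌋ = $1,180 → take DB $3,220, capped at $2,361. Book value $7,300.

$2,361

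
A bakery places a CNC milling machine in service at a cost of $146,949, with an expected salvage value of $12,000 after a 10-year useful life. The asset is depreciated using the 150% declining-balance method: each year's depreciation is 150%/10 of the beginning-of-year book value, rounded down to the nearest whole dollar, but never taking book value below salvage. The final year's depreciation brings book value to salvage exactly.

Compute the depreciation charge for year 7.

$8,313

Depreciable base = $146,949 − $12,000 = $134,949.
Year 1: ⌊$146,949 × 150%/10⌋ = $22,042. Book value $124,907.
Year 2: ⌊$124,907 × 150%/10⌋ = $18,736. Book value $106,171.
Year 3: ⌊$106,171 × 150%/10⌋ = $15,925. Book value $90,246.
Year 4: ⌊$90,246 × 150%/10⌋ = $13,536. Book value $76,710.
Year 5: ⌊$76,710 × 150%/10⌋ = $11,506. Book value $65,204.
Year 6: ⌊$65,204 × 150%/10⌋ = $9,780. Book value $55,424.
Year 7: ⌊$55,424 × 150%/10⌋ = $8,313. Book value $47,111.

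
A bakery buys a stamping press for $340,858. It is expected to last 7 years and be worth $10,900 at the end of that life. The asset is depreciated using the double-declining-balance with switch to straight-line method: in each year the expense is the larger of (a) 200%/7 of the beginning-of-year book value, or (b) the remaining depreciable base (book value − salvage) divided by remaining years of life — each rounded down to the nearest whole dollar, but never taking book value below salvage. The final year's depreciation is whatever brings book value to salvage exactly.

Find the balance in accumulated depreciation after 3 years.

Depreciable base = $340,858 − $10,900 = $329,958.
Year 1: DB = ⌊$340,858 × 200%/7⌋ = $97,388; SL = ⌊$329,958/7⌋ = $47,136 → take DB $97,388. Book value $243,470.
Year 2: DB = ⌊$243,470 × 200%/7⌋ = $69,562; SL = ⌊$232,570/6⌋ = $38,761 → take DB $69,562. Book value $173,908.
Year 3: DB = ⌊$173,908 × 200%/7⌋ = $49,688; SL = ⌊$163,008/5⌋ = $32,601 → take DB $49,688. Book value $124,220.
Accumulated through year 3 = $340,858 − $124,220 = $216,638.

$216,638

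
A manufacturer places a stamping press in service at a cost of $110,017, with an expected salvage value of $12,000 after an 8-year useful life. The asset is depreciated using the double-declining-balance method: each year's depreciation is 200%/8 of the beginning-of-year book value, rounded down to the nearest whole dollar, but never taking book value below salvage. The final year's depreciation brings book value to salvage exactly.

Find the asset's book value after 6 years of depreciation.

Depreciable base = $110,017 − $12,000 = $98,017.
Year 1: ⌊$110,017 × 200%/8⌋ = $27,504. Book value $82,513.
Year 2: ⌊$82,513 × 200%/8⌋ = $20,628. Book value $61,885.
Year 3: ⌊$61,885 × 200%/8⌋ = $15,471. Book value $46,414.
Year 4: ⌊$46,414 × 200%/8⌋ = $11,603. Book value $34,811.
Year 5: ⌊$34,811 × 200%/8⌋ = $8,702. Book value $26,109.
Year 6: ⌊$26,109 × 200%/8⌋ = $6,527. Book value $19,582.

$19,582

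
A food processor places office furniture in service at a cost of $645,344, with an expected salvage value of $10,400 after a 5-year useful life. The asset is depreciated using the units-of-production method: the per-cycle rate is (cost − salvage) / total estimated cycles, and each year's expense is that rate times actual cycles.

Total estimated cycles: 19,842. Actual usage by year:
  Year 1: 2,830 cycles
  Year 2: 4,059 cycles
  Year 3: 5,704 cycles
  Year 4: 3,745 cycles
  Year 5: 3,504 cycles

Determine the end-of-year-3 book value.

Depreciable base = $645,344 − $10,400 = $634,944.
Rate = $634,944 / 19,842 cycles = $32 per cycle.
Year 1: 2,830 × $32 = $90,560. Book value $554,784.
Year 2: 4,059 × $32 = $129,888. Book value $424,896.
Year 3: 5,704 × $32 = $182,528. Book value $242,368.

$242,368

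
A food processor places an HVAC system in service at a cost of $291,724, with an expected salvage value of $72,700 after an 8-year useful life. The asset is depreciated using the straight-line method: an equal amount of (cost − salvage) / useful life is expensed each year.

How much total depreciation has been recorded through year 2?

Depreciable base = $291,724 − $72,700 = $219,024.
Annual expense = $219,024 / 8 = $27,378.
End of year 1: book value $264,346.
End of year 2: book value $236,968.
Accumulated through year 2 = $291,724 − $236,968 = $54,756.

$54,756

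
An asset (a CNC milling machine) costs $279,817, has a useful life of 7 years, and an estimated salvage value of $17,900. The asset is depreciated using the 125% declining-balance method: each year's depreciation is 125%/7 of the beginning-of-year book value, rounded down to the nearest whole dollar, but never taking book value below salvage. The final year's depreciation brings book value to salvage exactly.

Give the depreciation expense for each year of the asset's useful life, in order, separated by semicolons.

$49,967; $41,044; $33,715; $27,694; $22,749; $18,687; $68,061

Depreciable base = $279,817 − $17,900 = $261,917.
Year 1: ⌊$279,817 × 125%/7⌋ = $49,967. Book value $229,850.
Year 2: ⌊$229,850 × 125%/7⌋ = $41,044. Book value $188,806.
Year 3: ⌊$188,806 × 125%/7⌋ = $33,715. Book value $155,091.
Year 4: ⌊$155,091 × 125%/7⌋ = $27,694. Book value $127,397.
Year 5: ⌊$127,397 × 125%/7⌋ = $22,749. Book value $104,648.
Year 6: ⌊$104,648 × 125%/7⌋ = $18,687. Book value $85,961.
Year 7 (final): $85,961 − $17,900 = $68,061. Book value $17,900.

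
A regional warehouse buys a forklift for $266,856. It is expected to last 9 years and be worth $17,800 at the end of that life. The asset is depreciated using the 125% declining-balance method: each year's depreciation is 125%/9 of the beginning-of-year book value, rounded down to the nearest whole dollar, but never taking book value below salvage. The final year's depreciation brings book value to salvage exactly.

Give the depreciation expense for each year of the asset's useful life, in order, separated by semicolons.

$37,063; $31,915; $27,483; $23,665; $20,379; $17,548; $15,111; $13,012; $62,880

Depreciable base = $266,856 − $17,800 = $249,056.
Year 1: ⌊$266,856 × 125%/9⌋ = $37,063. Book value $229,793.
Year 2: ⌊$229,793 × 125%/9⌋ = $31,915. Book value $197,878.
Year 3: ⌊$197,878 × 125%/9⌋ = $27,483. Book value $170,395.
Year 4: ⌊$170,395 × 125%/9⌋ = $23,665. Book value $146,730.
Year 5: ⌊$146,730 × 125%/9⌋ = $20,379. Book value $126,351.
Year 6: ⌊$126,351 × 125%/9⌋ = $17,548. Book value $108,803.
Year 7: ⌊$108,803 × 125%/9⌋ = $15,111. Book value $93,692.
Year 8: ⌊$93,692 × 125%/9⌋ = $13,012. Book value $80,680.
Year 9 (final): $80,680 − $17,800 = $62,880. Book value $17,800.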